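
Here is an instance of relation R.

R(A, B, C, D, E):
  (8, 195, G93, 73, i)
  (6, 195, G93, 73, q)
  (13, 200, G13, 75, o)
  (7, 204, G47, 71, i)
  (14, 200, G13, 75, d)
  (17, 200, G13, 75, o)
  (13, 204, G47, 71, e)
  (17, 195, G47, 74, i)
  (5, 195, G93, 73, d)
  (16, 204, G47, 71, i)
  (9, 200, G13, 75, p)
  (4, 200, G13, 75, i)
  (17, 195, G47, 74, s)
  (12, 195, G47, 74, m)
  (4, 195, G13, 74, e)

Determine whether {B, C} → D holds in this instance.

(B=195, C=G93): 3 rows → D = 73, 73, 73 ✓
(B=200, C=G13): 5 rows → D = 75, 75, 75, 75, 75 ✓
(B=204, C=G47): 3 rows → D = 71, 71, 71 ✓
(B=195, C=G47): 3 rows → D = 74, 74, 74 ✓
(B=195, C=G13): 1 row → D = 74 ✓
Every {B, C} value is associated with a single D value, so {B, C} → D holds.

Yes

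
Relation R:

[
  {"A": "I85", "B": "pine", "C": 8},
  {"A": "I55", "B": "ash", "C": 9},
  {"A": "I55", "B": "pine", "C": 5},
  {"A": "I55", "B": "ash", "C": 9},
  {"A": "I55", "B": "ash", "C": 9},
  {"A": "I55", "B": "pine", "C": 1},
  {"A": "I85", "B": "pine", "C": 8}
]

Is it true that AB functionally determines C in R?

(A=I85, B=pine): 2 rows → C = 8, 8 ✓
(A=I55, B=ash): 3 rows → C = 9, 9, 9 ✓
(A=I55, B=pine): 2 rows → C takes values {5, 1} — violation
Two rows agree on AB but differ on C, so AB -> C does not hold.

No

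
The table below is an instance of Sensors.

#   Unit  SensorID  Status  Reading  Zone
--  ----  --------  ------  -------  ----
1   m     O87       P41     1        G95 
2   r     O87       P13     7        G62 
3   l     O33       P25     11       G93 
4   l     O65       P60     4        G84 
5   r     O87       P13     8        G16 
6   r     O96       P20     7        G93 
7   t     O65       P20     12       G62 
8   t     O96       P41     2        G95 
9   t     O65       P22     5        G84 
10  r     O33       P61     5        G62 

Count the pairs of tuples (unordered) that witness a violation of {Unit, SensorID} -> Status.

1

(Unit=r, SensorID=O87): all 2 rows agree on Status — 0 pairs.
(Unit=t, SensorID=O65): violating pairs (7,9) — 1 pair.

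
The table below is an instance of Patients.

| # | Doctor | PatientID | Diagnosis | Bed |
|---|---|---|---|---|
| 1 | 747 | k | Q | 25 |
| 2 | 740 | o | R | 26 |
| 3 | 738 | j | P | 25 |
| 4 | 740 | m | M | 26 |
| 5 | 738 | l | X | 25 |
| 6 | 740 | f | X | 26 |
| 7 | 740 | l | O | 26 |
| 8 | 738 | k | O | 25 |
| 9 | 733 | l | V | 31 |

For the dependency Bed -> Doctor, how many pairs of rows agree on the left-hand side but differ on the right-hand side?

3

Bed=25: violating pairs (1,3), (1,5), (1,8) — 3 pairs.
Bed=26: all 4 rows agree on Doctor — 0 pairs.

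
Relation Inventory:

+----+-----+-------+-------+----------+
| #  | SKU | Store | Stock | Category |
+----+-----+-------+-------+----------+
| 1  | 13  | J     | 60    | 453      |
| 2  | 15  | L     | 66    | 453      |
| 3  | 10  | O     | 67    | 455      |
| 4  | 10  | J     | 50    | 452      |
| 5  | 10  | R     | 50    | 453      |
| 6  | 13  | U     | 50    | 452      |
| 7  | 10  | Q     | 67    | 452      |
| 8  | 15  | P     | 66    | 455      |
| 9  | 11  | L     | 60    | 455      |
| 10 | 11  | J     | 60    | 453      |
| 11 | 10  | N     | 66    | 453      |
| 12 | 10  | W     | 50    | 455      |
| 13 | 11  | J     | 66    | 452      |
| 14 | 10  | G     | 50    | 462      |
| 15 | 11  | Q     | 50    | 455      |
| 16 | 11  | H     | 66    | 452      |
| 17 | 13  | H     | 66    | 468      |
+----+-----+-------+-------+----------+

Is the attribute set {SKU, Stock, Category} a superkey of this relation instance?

No

Rows 13 and 16 have the same {SKU, Stock, Category} value (SKU=11, Stock=66, Category=452) but are distinct tuples, so {SKU, Stock, Category} does not determine every attribute — not a superkey.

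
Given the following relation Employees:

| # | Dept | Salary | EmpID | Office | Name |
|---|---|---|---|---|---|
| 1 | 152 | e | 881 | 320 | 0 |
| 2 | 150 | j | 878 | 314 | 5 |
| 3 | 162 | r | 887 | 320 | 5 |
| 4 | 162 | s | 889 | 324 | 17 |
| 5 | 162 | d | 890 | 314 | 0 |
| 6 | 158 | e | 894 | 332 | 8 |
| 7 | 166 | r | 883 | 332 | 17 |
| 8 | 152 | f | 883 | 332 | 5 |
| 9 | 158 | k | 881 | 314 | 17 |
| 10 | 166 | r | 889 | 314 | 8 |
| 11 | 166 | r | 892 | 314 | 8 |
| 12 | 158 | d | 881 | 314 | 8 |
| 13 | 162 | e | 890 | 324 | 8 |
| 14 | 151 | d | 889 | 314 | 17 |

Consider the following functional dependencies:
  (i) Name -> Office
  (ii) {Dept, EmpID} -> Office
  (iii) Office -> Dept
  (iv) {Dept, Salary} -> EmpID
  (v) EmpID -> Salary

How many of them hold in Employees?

0

(i) Name -> Office: Name=0: rows 1, 5 → Office takes values {320, 314} — violation; Name=5: rows 2, 3, 8 → Office takes values {314, 320, 332} — violation; Name=17: rows 4, 7, 9, 14 → Office takes values {324, 332, 314} — violation; Name=8: rows 6, 10, 11, 12, 13 → Office takes values {332, 314, 324} — violation — fails.
(ii) {Dept, EmpID} -> Office: (Dept=162, EmpID=890): rows 5, 13 → Office takes values {314, 324} — violation — fails.
(iii) Office -> Dept: Office=320: rows 1, 3 → Dept takes values {152, 162} — violation; Office=314: rows 2, 5, 9, 10, 11, 12, 14 → Dept takes values {150, 162, 158, 166, 151} — violation; Office=332: rows 6, 7, 8 → Dept takes values {158, 166, 152} — violation — fails.
(iv) {Dept, Salary} -> EmpID: (Dept=166, Salary=r): rows 7, 10, 11 → EmpID takes values {883, 889, 892} — violation — fails.
(v) EmpID -> Salary: EmpID=881: rows 1, 9, 12 → Salary takes values {e, k, d} — violation; EmpID=889: rows 4, 10, 14 → Salary takes values {s, r, d} — violation; EmpID=890: rows 5, 13 → Salary takes values {d, e} — violation; EmpID=883: rows 7, 8 → Salary takes values {r, f} — violation — fails.
None of the 5 dependencies hold.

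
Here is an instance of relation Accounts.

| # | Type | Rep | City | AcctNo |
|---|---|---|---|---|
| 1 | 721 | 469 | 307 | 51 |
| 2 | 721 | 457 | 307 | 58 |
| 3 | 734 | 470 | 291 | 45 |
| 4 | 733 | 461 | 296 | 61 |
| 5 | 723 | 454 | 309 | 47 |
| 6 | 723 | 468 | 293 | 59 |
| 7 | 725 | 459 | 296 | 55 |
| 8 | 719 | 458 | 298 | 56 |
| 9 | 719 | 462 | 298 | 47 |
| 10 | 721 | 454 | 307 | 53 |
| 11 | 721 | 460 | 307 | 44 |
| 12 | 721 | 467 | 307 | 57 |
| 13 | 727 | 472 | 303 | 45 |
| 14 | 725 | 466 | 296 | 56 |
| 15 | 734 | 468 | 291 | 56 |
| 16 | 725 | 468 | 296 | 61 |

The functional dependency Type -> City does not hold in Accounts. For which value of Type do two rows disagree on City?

Type=721: rows 1, 2, 10, 11, 12 → City = 307, 307, 307, 307, 307 ✓
Type=734: rows 3, 15 → City = 291, 291 ✓
Type=733: row 4 → City = 296 ✓
Type=723: rows 5, 6 → City takes values {309, 293} — violation
Type=725: rows 7, 14, 16 → City = 296, 296, 296 ✓
Type=719: rows 8, 9 → City = 298, 298 ✓
Type=727: row 13 → City = 303 ✓
The only Type value with inconsistent City is Type=723.

723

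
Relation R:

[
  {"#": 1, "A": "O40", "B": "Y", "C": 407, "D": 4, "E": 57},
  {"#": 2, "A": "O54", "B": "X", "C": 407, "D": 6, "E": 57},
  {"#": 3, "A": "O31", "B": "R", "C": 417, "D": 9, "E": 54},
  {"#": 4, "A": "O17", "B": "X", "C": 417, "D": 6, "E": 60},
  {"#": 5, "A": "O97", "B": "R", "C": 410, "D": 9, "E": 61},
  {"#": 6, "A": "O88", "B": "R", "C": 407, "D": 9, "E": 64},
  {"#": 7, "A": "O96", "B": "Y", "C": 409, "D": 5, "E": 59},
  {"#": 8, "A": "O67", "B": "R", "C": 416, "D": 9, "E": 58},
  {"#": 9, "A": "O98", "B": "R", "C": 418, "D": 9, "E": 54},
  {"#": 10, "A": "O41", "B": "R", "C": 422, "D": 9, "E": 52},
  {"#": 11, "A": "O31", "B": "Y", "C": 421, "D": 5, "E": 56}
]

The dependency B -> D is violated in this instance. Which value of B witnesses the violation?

B=Y: rows 1, 7, 11 → D takes values {4, 5} — violation
B=X: rows 2, 4 → D = 6, 6 ✓
B=R: rows 3, 5, 6, 8, 9, 10 → D = 9, 9, 9, 9, 9, 9 ✓
The only B value with inconsistent D is B=Y.

Y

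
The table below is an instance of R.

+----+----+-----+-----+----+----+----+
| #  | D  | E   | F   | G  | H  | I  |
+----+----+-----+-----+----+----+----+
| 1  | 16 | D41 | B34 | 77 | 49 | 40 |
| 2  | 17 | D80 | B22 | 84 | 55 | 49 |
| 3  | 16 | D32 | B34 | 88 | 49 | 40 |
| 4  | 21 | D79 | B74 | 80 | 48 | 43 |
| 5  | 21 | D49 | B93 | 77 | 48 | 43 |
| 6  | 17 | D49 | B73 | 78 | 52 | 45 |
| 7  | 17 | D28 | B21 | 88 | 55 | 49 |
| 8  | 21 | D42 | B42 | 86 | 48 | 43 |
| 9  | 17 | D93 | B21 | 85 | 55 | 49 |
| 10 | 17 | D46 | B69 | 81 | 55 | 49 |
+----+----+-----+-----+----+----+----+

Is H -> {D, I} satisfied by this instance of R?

H=49: rows 1, 3 → {D,I} = (16, 40), (16, 40) ✓
H=55: rows 2, 7, 9, 10 → {D,I} = (17, 49), (17, 49), (17, 49), (17, 49) ✓
H=48: rows 4, 5, 8 → {D,I} = (21, 43), (21, 43), (21, 43) ✓
H=52: row 6 → {D,I} = (17, 45) ✓
Every H value is associated with a single {D, I} value, so H -> {D, I} holds.

Yes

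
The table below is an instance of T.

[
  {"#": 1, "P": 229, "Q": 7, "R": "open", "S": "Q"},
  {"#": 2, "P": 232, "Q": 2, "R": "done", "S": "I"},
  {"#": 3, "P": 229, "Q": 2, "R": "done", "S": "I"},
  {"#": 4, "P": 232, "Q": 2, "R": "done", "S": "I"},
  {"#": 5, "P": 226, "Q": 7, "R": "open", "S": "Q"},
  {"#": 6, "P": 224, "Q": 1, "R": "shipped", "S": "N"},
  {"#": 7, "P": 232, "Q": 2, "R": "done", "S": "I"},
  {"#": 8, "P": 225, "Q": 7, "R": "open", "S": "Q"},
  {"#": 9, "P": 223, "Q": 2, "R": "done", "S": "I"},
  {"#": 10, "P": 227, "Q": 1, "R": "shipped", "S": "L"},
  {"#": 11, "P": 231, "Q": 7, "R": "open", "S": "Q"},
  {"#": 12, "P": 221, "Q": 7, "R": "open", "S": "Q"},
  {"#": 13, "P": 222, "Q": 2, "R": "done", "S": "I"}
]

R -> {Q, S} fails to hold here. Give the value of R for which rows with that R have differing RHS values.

shipped

R=open: rows 1, 5, 8, 11, 12 → {Q,S} = (7, Q), (7, Q), (7, Q), (7, Q), (7, Q) ✓
R=done: rows 2, 3, 4, 7, 9, 13 → {Q,S} = (2, I), (2, I), (2, I), (2, I), (2, I), (2, I) ✓
R=shipped: rows 6, 10 → {Q,S} takes values {(1, N), (1, L)} — violation
The only R value with inconsistent RHS is R=shipped.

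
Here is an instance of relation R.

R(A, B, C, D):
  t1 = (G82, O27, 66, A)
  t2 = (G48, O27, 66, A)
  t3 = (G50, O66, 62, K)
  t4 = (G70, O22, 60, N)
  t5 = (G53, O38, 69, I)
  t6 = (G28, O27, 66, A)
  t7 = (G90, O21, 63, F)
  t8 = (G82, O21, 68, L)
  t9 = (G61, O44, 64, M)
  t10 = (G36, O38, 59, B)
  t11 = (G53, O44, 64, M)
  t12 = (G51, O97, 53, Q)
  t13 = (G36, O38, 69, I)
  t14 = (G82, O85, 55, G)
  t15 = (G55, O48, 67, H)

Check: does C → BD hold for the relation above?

C=66: rows 1, 2, 6 → {B,D} = (O27, A), (O27, A), (O27, A) ✓
C=62: row 3 → {B,D} = (O66, K) ✓
C=60: row 4 → {B,D} = (O22, N) ✓
C=69: rows 5, 13 → {B,D} = (O38, I), (O38, I) ✓
C=63: row 7 → {B,D} = (O21, F) ✓
C=68: row 8 → {B,D} = (O21, L) ✓
C=64: rows 9, 11 → {B,D} = (O44, M), (O44, M) ✓
C=59: row 10 → {B,D} = (O38, B) ✓
C=53: row 12 → {B,D} = (O97, Q) ✓
C=55: row 14 → {B,D} = (O85, G) ✓
C=67: row 15 → {B,D} = (O48, H) ✓
Every C value is associated with a single BD value, so C → BD holds.

Yes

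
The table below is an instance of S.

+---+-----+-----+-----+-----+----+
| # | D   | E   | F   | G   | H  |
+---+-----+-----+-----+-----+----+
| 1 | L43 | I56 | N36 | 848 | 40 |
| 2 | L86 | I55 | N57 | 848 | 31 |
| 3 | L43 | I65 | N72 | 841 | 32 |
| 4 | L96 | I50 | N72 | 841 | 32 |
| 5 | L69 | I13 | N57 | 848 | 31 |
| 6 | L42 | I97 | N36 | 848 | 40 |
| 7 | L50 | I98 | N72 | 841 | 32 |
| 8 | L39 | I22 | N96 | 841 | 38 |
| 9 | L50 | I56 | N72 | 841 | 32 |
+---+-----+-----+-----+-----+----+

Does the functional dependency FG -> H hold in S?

Yes

(F=N36, G=848): rows 1, 6 → H = 40, 40 ✓
(F=N57, G=848): rows 2, 5 → H = 31, 31 ✓
(F=N72, G=841): rows 3, 4, 7, 9 → H = 32, 32, 32, 32 ✓
(F=N96, G=841): row 8 → H = 38 ✓
Every FG value is associated with a single H value, so FG -> H holds.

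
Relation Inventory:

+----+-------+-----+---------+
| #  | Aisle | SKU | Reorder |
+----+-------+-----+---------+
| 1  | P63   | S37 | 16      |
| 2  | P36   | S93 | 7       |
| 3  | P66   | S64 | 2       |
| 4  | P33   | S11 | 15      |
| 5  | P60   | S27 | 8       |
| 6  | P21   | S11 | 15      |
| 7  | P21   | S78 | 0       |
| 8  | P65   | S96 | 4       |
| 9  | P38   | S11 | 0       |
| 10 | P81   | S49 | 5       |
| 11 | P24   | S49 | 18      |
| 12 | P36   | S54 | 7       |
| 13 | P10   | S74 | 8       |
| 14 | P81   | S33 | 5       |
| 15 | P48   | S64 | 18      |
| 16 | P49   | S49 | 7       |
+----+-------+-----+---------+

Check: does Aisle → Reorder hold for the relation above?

No

Aisle=P63: row 1 → Reorder = 16 ✓
Aisle=P36: rows 2, 12 → Reorder = 7, 7 ✓
Aisle=P66: row 3 → Reorder = 2 ✓
Aisle=P33: row 4 → Reorder = 15 ✓
Aisle=P60: row 5 → Reorder = 8 ✓
Aisle=P21: rows 6, 7 → Reorder takes values {15, 0} — violation
Aisle=P65: row 8 → Reorder = 4 ✓
Aisle=P38: row 9 → Reorder = 0 ✓
Aisle=P81: rows 10, 14 → Reorder = 5, 5 ✓
Aisle=P24: row 11 → Reorder = 18 ✓
Aisle=P10: row 13 → Reorder = 8 ✓
Aisle=P48: row 15 → Reorder = 18 ✓
Aisle=P49: row 16 → Reorder = 7 ✓
Two rows agree on Aisle but differ on Reorder, so Aisle → Reorder does not hold.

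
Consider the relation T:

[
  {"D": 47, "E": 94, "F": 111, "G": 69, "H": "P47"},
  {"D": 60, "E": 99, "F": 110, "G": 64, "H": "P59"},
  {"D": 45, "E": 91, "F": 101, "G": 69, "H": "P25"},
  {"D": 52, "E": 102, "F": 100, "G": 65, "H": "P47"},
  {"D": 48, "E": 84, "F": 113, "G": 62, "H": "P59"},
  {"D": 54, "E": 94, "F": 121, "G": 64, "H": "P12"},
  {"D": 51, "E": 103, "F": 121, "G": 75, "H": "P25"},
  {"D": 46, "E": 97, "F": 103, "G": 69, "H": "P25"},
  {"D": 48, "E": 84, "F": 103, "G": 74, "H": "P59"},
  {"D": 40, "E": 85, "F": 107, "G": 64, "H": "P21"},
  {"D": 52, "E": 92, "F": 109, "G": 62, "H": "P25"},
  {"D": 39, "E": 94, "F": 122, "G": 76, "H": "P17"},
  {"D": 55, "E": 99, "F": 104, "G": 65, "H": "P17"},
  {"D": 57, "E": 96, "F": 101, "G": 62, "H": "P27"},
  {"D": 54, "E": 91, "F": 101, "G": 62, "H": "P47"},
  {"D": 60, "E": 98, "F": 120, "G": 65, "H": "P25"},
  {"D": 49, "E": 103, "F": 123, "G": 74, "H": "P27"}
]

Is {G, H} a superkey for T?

No

Two distinct rows share (G=69, H=P25), so {G, H} does not determine every attribute — not a superkey.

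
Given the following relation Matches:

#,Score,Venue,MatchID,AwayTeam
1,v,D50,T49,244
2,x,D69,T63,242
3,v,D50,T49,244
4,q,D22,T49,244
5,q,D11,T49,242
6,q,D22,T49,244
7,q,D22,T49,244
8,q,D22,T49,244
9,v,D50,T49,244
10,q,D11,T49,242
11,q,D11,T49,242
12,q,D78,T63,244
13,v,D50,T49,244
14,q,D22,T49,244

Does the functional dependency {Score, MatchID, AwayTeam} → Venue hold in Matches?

Yes

(Score=v, MatchID=T49, AwayTeam=244): rows 1, 3, 9, 13 → Venue = D50, D50, D50, D50 ✓
(Score=x, MatchID=T63, AwayTeam=242): row 2 → Venue = D69 ✓
(Score=q, MatchID=T49, AwayTeam=244): rows 4, 6, 7, 8, 14 → Venue = D22, D22, D22, D22, D22 ✓
(Score=q, MatchID=T49, AwayTeam=242): rows 5, 10, 11 → Venue = D11, D11, D11 ✓
(Score=q, MatchID=T63, AwayTeam=244): row 12 → Venue = D78 ✓
Every {Score, MatchID, AwayTeam} value is associated with a single Venue value, so {Score, MatchID, AwayTeam} → Venue holds.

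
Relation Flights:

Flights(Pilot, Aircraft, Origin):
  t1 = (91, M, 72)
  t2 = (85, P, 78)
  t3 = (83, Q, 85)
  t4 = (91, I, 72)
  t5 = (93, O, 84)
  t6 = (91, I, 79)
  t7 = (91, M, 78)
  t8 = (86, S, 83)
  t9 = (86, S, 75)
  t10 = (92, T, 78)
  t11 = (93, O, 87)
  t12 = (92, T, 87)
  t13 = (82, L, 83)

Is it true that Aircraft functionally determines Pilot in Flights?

Aircraft=M: rows 1, 7 → Pilot = 91, 91 ✓
Aircraft=P: row 2 → Pilot = 85 ✓
Aircraft=Q: row 3 → Pilot = 83 ✓
Aircraft=I: rows 4, 6 → Pilot = 91, 91 ✓
Aircraft=O: rows 5, 11 → Pilot = 93, 93 ✓
Aircraft=S: rows 8, 9 → Pilot = 86, 86 ✓
Aircraft=T: rows 10, 12 → Pilot = 92, 92 ✓
Aircraft=L: row 13 → Pilot = 82 ✓
Every Aircraft value is associated with a single Pilot value, so Aircraft -> Pilot holds.

Yes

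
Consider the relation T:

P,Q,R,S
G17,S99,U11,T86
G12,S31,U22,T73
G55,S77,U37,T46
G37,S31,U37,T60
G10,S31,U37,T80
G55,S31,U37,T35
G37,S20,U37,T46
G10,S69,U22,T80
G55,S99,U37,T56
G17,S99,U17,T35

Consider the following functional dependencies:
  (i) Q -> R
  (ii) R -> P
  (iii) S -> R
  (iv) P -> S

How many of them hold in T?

(i) Q -> R: Q=S99: 3 rows → R takes values {U11, U37, U17} — violation; Q=S31: 4 rows → R takes values {U22, U37} — violation — fails.
(ii) R -> P: R=U22: 2 rows → P takes values {G12, G10} — violation; R=U37: 6 rows → P takes values {G55, G37, G10} — violation — fails.
(iii) S -> R: S=T80: 2 rows → R takes values {U37, U22} — violation; S=T35: 2 rows → R takes values {U37, U17} — violation — fails.
(iv) P -> S: P=G17: 2 rows → S takes values {T86, T35} — violation; P=G55: 3 rows → S takes values {T46, T35, T56} — violation; P=G37: 2 rows → S takes values {T60, T46} — violation — fails.
None of the 4 dependencies hold.

0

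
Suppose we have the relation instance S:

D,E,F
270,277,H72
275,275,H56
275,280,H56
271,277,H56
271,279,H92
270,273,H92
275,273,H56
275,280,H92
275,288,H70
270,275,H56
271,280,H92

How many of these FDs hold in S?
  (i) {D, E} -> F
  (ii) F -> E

0

(i) {D, E} -> F: (D=275, E=280): 2 rows → F takes values {H56, H92} — violation — fails.
(ii) F -> E: F=H56: 5 rows → E takes values {275, 280, 277, 273} — violation; F=H92: 4 rows → E takes values {279, 273, 280} — violation — fails.
None of the 2 dependencies hold.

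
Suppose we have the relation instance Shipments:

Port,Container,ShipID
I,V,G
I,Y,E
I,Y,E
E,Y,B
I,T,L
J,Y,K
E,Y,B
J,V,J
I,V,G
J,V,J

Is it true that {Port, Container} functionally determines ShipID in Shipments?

(Port=I, Container=V): 2 rows → ShipID = G, G ✓
(Port=I, Container=Y): 2 rows → ShipID = E, E ✓
(Port=E, Container=Y): 2 rows → ShipID = B, B ✓
(Port=I, Container=T): 1 row → ShipID = L ✓
(Port=J, Container=Y): 1 row → ShipID = K ✓
(Port=J, Container=V): 2 rows → ShipID = J, J ✓
Every {Port, Container} value is associated with a single ShipID value, so {Port, Container} → ShipID holds.

Yes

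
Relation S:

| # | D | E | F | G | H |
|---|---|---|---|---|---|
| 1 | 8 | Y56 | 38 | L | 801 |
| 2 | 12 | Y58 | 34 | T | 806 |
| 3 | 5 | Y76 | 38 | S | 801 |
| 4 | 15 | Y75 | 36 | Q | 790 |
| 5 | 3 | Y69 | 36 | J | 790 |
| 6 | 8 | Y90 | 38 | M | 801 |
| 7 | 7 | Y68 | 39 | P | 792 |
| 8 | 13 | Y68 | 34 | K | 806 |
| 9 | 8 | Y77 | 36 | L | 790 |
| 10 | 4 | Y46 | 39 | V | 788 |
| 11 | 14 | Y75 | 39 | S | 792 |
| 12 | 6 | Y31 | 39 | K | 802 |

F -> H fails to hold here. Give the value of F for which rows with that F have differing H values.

F=38: rows 1, 3, 6 → H = 801, 801, 801 ✓
F=34: rows 2, 8 → H = 806, 806 ✓
F=36: rows 4, 5, 9 → H = 790, 790, 790 ✓
F=39: rows 7, 10, 11, 12 → H takes values {792, 788, 802} — violation
The only F value with inconsistent H is F=39.

39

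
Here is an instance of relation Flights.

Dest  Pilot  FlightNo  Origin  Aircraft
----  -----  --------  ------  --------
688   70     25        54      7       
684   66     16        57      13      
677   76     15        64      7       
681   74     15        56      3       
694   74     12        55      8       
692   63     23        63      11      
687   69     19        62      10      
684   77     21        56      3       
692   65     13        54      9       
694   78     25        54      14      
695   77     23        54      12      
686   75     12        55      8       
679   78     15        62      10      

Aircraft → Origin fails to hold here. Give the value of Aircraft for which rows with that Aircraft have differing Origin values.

Aircraft=7: 2 rows → Origin takes values {54, 64} — violation
Aircraft=13: 1 row → Origin = 57 ✓
Aircraft=3: 2 rows → Origin = 56, 56 ✓
Aircraft=8: 2 rows → Origin = 55, 55 ✓
Aircraft=11: 1 row → Origin = 63 ✓
Aircraft=10: 2 rows → Origin = 62, 62 ✓
Aircraft=9: 1 row → Origin = 54 ✓
Aircraft=14: 1 row → Origin = 54 ✓
Aircraft=12: 1 row → Origin = 54 ✓
The only Aircraft value with inconsistent Origin is Aircraft=7.

7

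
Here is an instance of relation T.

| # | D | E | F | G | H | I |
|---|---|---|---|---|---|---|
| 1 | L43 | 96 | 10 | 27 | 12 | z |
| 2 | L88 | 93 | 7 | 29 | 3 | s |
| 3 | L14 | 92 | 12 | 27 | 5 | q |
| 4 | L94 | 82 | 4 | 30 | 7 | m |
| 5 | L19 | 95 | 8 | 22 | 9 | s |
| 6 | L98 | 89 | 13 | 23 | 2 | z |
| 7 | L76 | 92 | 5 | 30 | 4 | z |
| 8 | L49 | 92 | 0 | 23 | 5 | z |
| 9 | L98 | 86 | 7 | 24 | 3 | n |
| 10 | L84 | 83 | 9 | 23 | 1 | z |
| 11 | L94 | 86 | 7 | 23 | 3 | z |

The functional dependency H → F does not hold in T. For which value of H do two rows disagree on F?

H=12: row 1 → F = 10 ✓
H=3: rows 2, 9, 11 → F = 7, 7, 7 ✓
H=5: rows 3, 8 → F takes values {12, 0} — violation
H=7: row 4 → F = 4 ✓
H=9: row 5 → F = 8 ✓
H=2: row 6 → F = 13 ✓
H=4: row 7 → F = 5 ✓
H=1: row 10 → F = 9 ✓
The only H value with inconsistent F is H=5.

5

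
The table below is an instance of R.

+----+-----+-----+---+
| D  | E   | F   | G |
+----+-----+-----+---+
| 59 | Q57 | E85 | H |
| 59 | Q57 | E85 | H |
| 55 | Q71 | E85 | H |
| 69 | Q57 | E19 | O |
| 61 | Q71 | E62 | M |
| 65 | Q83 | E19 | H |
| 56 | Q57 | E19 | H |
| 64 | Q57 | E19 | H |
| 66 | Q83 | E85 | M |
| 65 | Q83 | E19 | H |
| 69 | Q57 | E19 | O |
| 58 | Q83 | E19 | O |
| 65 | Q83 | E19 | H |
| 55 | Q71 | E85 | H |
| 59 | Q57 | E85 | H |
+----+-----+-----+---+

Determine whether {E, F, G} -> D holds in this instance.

(E=Q57, F=E85, G=H): 3 rows → D = 59, 59, 59 ✓
(E=Q71, F=E85, G=H): 2 rows → D = 55, 55 ✓
(E=Q57, F=E19, G=O): 2 rows → D = 69, 69 ✓
(E=Q71, F=E62, G=M): 1 row → D = 61 ✓
(E=Q83, F=E19, G=H): 3 rows → D = 65, 65, 65 ✓
(E=Q57, F=E19, G=H): 2 rows → D takes values {56, 64} — violation
(E=Q83, F=E85, G=M): 1 row → D = 66 ✓
(E=Q83, F=E19, G=O): 1 row → D = 58 ✓
Two rows agree on {E, F, G} but differ on D, so {E, F, G} -> D does not hold.

No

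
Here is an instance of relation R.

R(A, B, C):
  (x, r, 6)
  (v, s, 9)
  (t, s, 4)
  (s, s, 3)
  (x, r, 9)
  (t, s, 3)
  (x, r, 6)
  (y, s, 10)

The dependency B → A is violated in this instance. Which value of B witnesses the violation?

s

B=r: 3 rows → A = x, x, x ✓
B=s: 5 rows → A takes values {v, t, s, y} — violation
The only B value with inconsistent A is B=s.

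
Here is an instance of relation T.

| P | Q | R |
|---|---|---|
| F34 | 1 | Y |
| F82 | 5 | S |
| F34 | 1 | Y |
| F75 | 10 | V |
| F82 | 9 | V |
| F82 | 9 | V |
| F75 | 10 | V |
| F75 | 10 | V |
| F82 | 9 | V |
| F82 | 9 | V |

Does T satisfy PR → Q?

(P=F34, R=Y): 2 rows → Q = 1, 1 ✓
(P=F82, R=S): 1 row → Q = 5 ✓
(P=F75, R=V): 3 rows → Q = 10, 10, 10 ✓
(P=F82, R=V): 4 rows → Q = 9, 9, 9, 9 ✓
Every PR value is associated with a single Q value, so PR → Q holds.

Yes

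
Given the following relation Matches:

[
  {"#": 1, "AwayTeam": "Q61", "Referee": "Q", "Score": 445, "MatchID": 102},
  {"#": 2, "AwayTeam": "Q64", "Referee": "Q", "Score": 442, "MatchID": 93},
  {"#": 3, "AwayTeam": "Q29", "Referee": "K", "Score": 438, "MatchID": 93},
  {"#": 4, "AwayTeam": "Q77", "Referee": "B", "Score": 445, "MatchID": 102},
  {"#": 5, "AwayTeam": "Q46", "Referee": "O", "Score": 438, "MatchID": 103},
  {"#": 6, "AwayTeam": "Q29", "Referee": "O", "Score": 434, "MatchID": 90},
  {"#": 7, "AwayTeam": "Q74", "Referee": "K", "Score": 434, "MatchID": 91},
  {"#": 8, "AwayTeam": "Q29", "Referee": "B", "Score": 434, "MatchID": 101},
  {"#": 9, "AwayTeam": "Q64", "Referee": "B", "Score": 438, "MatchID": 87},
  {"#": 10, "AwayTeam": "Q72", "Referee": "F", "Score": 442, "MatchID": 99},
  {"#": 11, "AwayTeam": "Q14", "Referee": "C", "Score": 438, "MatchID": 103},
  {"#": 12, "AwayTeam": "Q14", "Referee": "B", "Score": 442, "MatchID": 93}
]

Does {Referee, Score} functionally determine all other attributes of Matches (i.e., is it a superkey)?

All 12 rows have distinct {Referee, Score} values, so {Referee, Score} → (all attributes) holds and {Referee, Score} is a superkey.

Yes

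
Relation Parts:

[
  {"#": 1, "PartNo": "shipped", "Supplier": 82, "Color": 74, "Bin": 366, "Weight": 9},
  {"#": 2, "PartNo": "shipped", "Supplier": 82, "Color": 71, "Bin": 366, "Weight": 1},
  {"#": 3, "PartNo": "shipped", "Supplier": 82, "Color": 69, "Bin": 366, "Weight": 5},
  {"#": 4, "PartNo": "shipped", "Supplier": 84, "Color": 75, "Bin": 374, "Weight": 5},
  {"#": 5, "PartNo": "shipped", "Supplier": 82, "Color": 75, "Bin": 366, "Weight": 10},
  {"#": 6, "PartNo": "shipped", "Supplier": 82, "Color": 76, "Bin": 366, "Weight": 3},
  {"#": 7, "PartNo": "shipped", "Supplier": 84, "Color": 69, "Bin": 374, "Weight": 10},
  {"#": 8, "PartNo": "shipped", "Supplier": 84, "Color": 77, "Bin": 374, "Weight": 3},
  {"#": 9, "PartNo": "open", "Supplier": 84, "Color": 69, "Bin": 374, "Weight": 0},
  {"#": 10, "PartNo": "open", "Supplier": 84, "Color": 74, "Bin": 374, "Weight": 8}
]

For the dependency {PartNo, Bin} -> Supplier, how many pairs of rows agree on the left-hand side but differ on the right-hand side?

0

(PartNo=shipped, Bin=366): all 5 rows agree on Supplier — 0 pairs.
(PartNo=shipped, Bin=374): all 3 rows agree on Supplier — 0 pairs.
(PartNo=open, Bin=374): all 2 rows agree on Supplier — 0 pairs.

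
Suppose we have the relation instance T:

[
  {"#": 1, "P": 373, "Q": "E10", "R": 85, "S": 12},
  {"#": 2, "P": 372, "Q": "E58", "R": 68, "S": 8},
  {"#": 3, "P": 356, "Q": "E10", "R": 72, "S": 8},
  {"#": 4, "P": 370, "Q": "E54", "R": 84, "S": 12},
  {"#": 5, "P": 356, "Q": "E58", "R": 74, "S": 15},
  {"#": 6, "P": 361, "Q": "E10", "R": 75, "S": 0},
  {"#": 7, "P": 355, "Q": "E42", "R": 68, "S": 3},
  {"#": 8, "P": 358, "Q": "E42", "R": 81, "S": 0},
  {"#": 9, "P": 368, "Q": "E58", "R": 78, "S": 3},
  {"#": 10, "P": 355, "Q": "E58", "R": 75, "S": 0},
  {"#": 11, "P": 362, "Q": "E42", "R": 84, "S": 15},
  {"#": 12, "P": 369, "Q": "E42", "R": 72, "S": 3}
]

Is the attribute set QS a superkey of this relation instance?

Rows 7 and 12 have the same QS value (Q=E42, S=3) but are distinct tuples, so QS does not determine every attribute — not a superkey.

No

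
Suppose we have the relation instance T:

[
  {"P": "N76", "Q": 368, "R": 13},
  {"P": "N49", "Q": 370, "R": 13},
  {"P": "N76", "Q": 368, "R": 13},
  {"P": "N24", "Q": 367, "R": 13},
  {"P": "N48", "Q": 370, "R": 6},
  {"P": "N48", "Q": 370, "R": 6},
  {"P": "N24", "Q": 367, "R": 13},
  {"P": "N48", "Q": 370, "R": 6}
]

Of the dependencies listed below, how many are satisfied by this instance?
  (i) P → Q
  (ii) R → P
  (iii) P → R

(i) P → Q: every LHS value maps to a single RHS value — holds.
(ii) R → P: R=13: 5 rows → P takes values {N76, N49, N24} — violation — fails.
(iii) P → R: every LHS value maps to a single RHS value — holds.
2 of the 3 dependencies hold.

2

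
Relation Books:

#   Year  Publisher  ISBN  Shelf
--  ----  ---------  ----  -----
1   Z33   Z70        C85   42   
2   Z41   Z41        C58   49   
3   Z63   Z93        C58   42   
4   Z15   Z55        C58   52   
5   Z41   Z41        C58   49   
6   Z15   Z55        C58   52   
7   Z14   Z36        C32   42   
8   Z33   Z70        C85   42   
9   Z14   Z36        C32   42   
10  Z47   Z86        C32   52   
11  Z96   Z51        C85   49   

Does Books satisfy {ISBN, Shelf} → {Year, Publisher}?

(ISBN=C85, Shelf=42): rows 1, 8 → {Year,Publisher} = (Z33, Z70), (Z33, Z70) ✓
(ISBN=C58, Shelf=49): rows 2, 5 → {Year,Publisher} = (Z41, Z41), (Z41, Z41) ✓
(ISBN=C58, Shelf=42): row 3 → {Year,Publisher} = (Z63, Z93) ✓
(ISBN=C58, Shelf=52): rows 4, 6 → {Year,Publisher} = (Z15, Z55), (Z15, Z55) ✓
(ISBN=C32, Shelf=42): rows 7, 9 → {Year,Publisher} = (Z14, Z36), (Z14, Z36) ✓
(ISBN=C32, Shelf=52): row 10 → {Year,Publisher} = (Z47, Z86) ✓
(ISBN=C85, Shelf=49): row 11 → {Year,Publisher} = (Z96, Z51) ✓
Every {ISBN, Shelf} value is associated with a single {Year, Publisher} value, so {ISBN, Shelf} → {Year, Publisher} holds.

Yes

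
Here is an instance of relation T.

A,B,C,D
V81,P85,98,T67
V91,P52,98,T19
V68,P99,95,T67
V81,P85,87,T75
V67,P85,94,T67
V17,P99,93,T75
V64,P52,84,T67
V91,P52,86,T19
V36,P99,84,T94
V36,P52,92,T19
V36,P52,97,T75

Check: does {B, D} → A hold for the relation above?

No

(B=P85, D=T67): 2 rows → A takes values {V81, V67} — violation
(B=P52, D=T19): 3 rows → A takes values {V91, V36} — violation
(B=P99, D=T67): 1 row → A = V68 ✓
(B=P85, D=T75): 1 row → A = V81 ✓
(B=P99, D=T75): 1 row → A = V17 ✓
(B=P52, D=T67): 1 row → A = V64 ✓
(B=P99, D=T94): 1 row → A = V36 ✓
(B=P52, D=T75): 1 row → A = V36 ✓
Two rows agree on {B, D} but differ on A, so {B, D} → A does not hold.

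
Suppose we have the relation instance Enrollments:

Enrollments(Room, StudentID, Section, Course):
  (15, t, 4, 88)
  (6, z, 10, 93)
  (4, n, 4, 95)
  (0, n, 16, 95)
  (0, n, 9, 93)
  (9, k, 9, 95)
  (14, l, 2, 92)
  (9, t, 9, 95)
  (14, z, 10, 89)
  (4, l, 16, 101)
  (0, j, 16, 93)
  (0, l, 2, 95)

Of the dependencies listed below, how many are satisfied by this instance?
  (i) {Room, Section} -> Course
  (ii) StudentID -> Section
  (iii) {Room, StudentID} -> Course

(i) {Room, Section} -> Course: (Room=0, Section=16): 2 rows → Course takes values {95, 93} — violation — fails.
(ii) StudentID -> Section: StudentID=t: 2 rows → Section takes values {4, 9} — violation; StudentID=n: 3 rows → Section takes values {4, 16, 9} — violation; StudentID=l: 3 rows → Section takes values {2, 16} — violation — fails.
(iii) {Room, StudentID} -> Course: (Room=0, StudentID=n): 2 rows → Course takes values {95, 93} — violation — fails.
None of the 3 dependencies hold.

0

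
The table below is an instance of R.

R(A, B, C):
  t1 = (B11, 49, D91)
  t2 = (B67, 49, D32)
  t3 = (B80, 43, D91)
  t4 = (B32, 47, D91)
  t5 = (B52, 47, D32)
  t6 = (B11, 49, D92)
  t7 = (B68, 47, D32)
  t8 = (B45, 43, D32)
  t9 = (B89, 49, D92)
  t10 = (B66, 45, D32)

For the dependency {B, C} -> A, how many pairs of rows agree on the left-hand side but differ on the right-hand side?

2

(B=47, C=D32): violating pairs (5,7) — 1 pair.
(B=49, C=D92): violating pairs (6,9) — 1 pair.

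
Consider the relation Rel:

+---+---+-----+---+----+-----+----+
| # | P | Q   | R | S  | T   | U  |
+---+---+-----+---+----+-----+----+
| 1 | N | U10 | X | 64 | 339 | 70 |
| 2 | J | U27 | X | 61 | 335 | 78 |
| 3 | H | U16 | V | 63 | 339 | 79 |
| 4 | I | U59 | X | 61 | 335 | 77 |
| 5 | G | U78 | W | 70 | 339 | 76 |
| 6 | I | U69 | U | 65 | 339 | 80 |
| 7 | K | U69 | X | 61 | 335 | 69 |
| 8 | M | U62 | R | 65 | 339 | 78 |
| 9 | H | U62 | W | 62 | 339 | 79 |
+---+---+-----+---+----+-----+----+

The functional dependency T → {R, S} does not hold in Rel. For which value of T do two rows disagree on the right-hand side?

339

T=339: rows 1, 3, 5, 6, 8, 9 → {R,S} takes values {(X, 64), (V, 63), (W, 70), (U, 65), (R, 65), (W, 62)} — violation
T=335: rows 2, 4, 7 → {R,S} = (X, 61), (X, 61), (X, 61) ✓
The only T value with inconsistent RHS is T=339.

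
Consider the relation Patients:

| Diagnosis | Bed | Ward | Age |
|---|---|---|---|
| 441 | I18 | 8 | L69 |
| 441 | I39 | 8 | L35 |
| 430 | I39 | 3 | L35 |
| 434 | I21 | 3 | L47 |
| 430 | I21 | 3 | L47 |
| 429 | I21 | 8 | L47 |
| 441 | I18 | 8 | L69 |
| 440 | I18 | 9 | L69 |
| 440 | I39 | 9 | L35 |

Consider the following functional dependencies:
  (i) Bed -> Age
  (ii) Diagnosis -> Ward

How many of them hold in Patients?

(i) Bed -> Age: every LHS value maps to a single RHS value — holds.
(ii) Diagnosis -> Ward: every LHS value maps to a single RHS value — holds.
2 of the 2 dependencies hold.

2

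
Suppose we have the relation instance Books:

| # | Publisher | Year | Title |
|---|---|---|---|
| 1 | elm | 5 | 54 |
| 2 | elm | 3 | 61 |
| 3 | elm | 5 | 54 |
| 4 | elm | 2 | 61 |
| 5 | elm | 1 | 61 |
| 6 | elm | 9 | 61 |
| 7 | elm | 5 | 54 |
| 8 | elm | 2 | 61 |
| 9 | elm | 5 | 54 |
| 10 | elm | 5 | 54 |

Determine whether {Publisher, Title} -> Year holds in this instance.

No

(Publisher=elm, Title=54): rows 1, 3, 7, 9, 10 → Year = 5, 5, 5, 5, 5 ✓
(Publisher=elm, Title=61): rows 2, 4, 5, 6, 8 → Year takes values {3, 2, 1, 9} — violation
Two rows agree on {Publisher, Title} but differ on Year, so {Publisher, Title} -> Year does not hold.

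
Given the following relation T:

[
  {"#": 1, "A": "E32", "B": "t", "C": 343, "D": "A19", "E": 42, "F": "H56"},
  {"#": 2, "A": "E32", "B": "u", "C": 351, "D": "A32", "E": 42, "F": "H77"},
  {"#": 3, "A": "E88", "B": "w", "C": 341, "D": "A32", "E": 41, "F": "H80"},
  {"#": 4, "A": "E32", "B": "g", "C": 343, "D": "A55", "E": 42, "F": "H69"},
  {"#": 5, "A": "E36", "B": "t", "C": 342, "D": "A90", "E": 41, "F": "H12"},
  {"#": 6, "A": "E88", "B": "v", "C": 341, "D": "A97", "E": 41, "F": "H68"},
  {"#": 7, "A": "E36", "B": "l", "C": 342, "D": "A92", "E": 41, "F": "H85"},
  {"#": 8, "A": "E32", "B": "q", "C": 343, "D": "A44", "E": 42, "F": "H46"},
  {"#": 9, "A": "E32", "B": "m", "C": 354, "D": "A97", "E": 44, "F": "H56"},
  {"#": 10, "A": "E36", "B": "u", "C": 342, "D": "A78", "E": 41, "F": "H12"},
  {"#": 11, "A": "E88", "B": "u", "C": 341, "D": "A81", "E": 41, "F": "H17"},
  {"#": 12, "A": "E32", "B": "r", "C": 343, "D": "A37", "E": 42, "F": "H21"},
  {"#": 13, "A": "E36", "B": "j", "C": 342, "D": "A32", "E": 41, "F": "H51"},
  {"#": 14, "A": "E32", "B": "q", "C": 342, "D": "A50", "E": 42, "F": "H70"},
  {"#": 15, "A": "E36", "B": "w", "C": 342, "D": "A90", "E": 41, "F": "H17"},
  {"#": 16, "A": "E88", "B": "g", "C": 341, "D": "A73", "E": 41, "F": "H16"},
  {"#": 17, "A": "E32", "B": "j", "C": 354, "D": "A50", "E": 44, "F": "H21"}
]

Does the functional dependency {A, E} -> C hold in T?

No

(A=E32, E=42): rows 1, 2, 4, 8, 12, 14 → C takes values {343, 351, 342} — violation
(A=E88, E=41): rows 3, 6, 11, 16 → C = 341, 341, 341, 341 ✓
(A=E36, E=41): rows 5, 7, 10, 13, 15 → C = 342, 342, 342, 342, 342 ✓
(A=E32, E=44): rows 9, 17 → C = 354, 354 ✓
Two rows agree on {A, E} but differ on C, so {A, E} -> C does not hold.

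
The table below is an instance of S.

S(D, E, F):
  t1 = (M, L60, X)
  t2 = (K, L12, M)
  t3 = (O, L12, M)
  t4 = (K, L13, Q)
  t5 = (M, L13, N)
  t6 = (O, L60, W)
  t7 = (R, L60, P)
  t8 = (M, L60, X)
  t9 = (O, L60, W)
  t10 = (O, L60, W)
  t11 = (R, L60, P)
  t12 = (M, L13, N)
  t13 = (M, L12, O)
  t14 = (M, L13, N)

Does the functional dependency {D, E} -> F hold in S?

(D=M, E=L60): rows 1, 8 → F = X, X ✓
(D=K, E=L12): row 2 → F = M ✓
(D=O, E=L12): row 3 → F = M ✓
(D=K, E=L13): row 4 → F = Q ✓
(D=M, E=L13): rows 5, 12, 14 → F = N, N, N ✓
(D=O, E=L60): rows 6, 9, 10 → F = W, W, W ✓
(D=R, E=L60): rows 7, 11 → F = P, P ✓
(D=M, E=L12): row 13 → F = O ✓
Every {D, E} value is associated with a single F value, so {D, E} -> F holds.

Yes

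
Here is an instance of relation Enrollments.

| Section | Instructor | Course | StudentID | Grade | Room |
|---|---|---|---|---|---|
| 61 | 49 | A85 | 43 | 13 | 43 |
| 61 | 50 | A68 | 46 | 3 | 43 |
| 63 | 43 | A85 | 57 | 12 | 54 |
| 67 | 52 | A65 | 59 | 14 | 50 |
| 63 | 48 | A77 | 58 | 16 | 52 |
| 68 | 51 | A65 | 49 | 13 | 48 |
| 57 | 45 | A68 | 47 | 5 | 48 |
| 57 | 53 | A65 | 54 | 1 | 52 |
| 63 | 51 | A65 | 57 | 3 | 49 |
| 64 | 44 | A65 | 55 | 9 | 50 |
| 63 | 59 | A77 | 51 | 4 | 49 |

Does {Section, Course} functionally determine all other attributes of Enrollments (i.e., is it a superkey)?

Two distinct rows share (Section=63, Course=A77), so {Section, Course} does not determine every attribute — not a superkey.

No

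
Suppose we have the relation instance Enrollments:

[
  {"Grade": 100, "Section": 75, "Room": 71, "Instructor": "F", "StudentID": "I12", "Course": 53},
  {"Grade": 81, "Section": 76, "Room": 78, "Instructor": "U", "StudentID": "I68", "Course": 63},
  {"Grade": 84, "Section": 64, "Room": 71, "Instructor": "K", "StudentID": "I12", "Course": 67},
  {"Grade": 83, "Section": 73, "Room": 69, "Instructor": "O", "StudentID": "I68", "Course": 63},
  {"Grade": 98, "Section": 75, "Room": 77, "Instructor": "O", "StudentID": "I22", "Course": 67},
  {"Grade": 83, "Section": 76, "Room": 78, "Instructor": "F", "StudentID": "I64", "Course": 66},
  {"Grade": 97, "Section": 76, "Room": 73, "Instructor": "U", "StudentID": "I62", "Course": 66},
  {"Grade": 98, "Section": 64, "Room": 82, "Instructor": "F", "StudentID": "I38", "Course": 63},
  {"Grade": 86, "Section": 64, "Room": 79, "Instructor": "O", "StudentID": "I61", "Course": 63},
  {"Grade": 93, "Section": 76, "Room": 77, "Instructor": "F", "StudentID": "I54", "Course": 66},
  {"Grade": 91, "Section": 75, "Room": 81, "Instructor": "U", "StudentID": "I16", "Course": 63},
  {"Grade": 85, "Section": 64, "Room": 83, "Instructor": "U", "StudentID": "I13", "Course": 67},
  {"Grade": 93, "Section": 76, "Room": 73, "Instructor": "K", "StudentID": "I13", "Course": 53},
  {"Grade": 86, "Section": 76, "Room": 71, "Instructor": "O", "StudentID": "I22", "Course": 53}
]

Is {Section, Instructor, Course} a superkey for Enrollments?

Two distinct rows share (Section=76, Instructor=F, Course=66), so {Section, Instructor, Course} does not determine every attribute — not a superkey.

No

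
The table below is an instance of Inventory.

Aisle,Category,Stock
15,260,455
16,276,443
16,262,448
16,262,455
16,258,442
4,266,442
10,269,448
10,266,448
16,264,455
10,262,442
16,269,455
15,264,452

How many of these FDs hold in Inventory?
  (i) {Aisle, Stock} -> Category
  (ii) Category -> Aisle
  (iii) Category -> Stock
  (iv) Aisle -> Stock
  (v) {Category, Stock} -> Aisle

1

(i) {Aisle, Stock} -> Category: (Aisle=16, Stock=455): 3 rows → Category takes values {262, 264, 269} — violation; (Aisle=10, Stock=448): 2 rows → Category takes values {269, 266} — violation — fails.
(ii) Category -> Aisle: Category=262: 3 rows → Aisle takes values {16, 10} — violation; Category=266: 2 rows → Aisle takes values {4, 10} — violation; Category=269: 2 rows → Aisle takes values {10, 16} — violation; Category=264: 2 rows → Aisle takes values {16, 15} — violation — fails.
(iii) Category -> Stock: Category=262: 3 rows → Stock takes values {448, 455, 442} — violation; Category=266: 2 rows → Stock takes values {442, 448} — violation; Category=269: 2 rows → Stock takes values {448, 455} — violation; Category=264: 2 rows → Stock takes values {455, 452} — violation — fails.
(iv) Aisle -> Stock: Aisle=15: 2 rows → Stock takes values {455, 452} — violation; Aisle=16: 6 rows → Stock takes values {443, 448, 455, 442} — violation; Aisle=10: 3 rows → Stock takes values {448, 442} — violation — fails.
(v) {Category, Stock} -> Aisle: every LHS value maps to a single RHS value — holds.
1 of the 5 dependencies holds.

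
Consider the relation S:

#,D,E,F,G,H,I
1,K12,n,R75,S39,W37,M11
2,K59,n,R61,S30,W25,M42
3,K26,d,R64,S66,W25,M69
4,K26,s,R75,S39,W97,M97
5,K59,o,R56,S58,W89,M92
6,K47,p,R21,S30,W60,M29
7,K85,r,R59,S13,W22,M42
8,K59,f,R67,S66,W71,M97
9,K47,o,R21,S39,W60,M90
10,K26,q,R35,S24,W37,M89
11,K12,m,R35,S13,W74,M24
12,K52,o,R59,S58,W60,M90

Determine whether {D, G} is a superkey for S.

Yes

All 12 rows have distinct {D, G} values, so {D, G} → (all attributes) holds and {D, G} is a superkey.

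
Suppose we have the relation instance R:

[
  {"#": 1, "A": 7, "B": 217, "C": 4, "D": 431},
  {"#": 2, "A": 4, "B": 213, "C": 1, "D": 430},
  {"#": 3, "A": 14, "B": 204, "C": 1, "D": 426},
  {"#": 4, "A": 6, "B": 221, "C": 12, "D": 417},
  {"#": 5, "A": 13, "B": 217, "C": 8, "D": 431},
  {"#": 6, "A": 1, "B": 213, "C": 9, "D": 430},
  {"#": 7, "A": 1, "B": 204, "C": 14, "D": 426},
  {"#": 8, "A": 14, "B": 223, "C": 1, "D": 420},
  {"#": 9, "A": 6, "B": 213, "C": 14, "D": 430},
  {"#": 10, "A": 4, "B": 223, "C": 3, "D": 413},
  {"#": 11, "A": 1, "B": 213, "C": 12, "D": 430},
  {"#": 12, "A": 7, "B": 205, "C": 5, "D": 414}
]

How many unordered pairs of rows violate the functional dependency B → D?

B=217: all 2 rows agree on D — 0 pairs.
B=213: all 4 rows agree on D — 0 pairs.
B=204: all 2 rows agree on D — 0 pairs.
B=223: violating pairs (8,10) — 1 pair.

1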